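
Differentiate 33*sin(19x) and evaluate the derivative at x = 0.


Apply the chain rule to differentiate 33*sin(19x):
d/dx [33*sin(19x)]
= 33 * cos(19x) * d/dx(19x)
= 33 * 19 * cos(19x)
= 627 * cos(19x)
Evaluate at x = 0:
= 627 * cos(0)
= 627 * 1
= 627

627


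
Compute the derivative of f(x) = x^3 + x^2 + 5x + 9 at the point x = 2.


Differentiate f(x) = x^3 + x^2 + 5x + 9 term by term:
f'(x) = 3x^2 + 2x + 5
Substitute x = 2:
f'(2) = 3 * 2^2 + 2 * 2 + 5
= 12 + 4 + 5
= 21

21


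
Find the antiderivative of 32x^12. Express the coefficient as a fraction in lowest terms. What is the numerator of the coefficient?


Apply the power rule for integration:
integral of ax^n dx = a/(n+1) * x^(n+1) + C
integral of 32x^12 dx
= 32/13 * x^13 + C
The coefficient in lowest terms is 32/13, and its numerator is 32

32


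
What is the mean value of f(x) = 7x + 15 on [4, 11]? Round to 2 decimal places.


Average value = 1/(b-a) * integral from a to b of f(x) dx
First compute the integral of 7x + 15:
F(x) = (7/2)x^2 + 15x
F(11) = 7/2 * 121 + 15 * 11 = 1177/2
F(4) = 7/2 * 16 + 15 * 4 = 116
Integral = 1177/2 - 116 = 945/2
Average = (945/2) / (11 - 4) = (945/2) / 7
= 135/2 = 67.50

67.50


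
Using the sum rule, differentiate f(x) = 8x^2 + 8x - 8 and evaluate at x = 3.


Differentiate term by term using power and sum rules:
f(x) = 8x^2 + 8x - 8
f'(x) = 16x + 8
Substitute x = 3:
f'(3) = 16 * 3 + 8
= 48 + 8
= 56

56


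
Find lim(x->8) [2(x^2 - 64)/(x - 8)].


Direct substitution gives 0/0, so we factor the numerator.
Factor: 2(x^2 - 64) = 2 * (x - 8)(x + 8)
Cancel the common factor (x - 8):
2(x^2 - 64)/(x - 8) = 2 * (x + 8)
Now substitute x = 8:
= 2 * (8 + 8) = 32

32


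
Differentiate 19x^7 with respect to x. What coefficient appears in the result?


We apply the power rule: d/dx [ax^n] = a*n * x^(n-1)
d/dx [19x^7]
= 19 * 7 * x^(7-1)
= 133x^6
The coefficient is 133

133


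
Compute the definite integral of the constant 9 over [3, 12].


The integral of a constant k over [a, b] equals k * (b - a).
integral from 3 to 12 of 9 dx
= 9 * (12 - 3)
= 9 * 9
= 81

81


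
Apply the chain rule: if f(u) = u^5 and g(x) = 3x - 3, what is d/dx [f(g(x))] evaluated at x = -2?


Using the chain rule: (f(g(x)))' = f'(g(x)) * g'(x)
First, find g(-2):
g(-2) = 3 * (-2) - 3 = -9
Next, f'(u) = 5u^4
And g'(x) = 3
So f'(g(-2)) * g'(-2)
= 5 * (-9)^4 * 3
= 5 * 6561 * 3
= 98415

98415


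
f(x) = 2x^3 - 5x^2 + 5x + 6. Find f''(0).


First derivative:
f'(x) = 6x^2 - 10x + 5
Second derivative:
f''(x) = 12x - 10
Substitute x = 0:
f''(0) = 12 * 0 - 10
= 0 - 10
= -10

-10


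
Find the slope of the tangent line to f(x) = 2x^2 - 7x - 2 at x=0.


The slope of the tangent line equals f'(x) at the point.
f(x) = 2x^2 - 7x - 2
f'(x) = 4x - 7
At x = 0:
f'(0) = 4 * 0 - 7
= 0 - 7
= -7

-7


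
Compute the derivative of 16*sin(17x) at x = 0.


Apply the chain rule to differentiate 16*sin(17x):
d/dx [16*sin(17x)]
= 16 * cos(17x) * d/dx(17x)
= 16 * 17 * cos(17x)
= 272 * cos(17x)
Evaluate at x = 0:
= 272 * cos(0)
= 272 * 1
= 272

272


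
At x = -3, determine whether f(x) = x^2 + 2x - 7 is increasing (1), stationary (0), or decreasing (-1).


Compute f'(x) to determine behavior:
f'(x) = 2x + 2
f'(-3) = 2 * (-3) + 2
= -6 + 2
= -4
Since f'(-3) < 0, the function is decreasing (-1)

-1


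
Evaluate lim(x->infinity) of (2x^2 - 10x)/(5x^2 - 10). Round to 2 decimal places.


For limits at infinity with equal-degree polynomials,
we compare leading coefficients.
Numerator leading term: 2x^2
Denominator leading term: 5x^2
Divide both by x^2:
lim = (2 - 10/x) / (5 - 10/x^2)
As x -> infinity, the 1/x and 1/x^2 terms vanish:
= 2/5 = 0.40

0.40


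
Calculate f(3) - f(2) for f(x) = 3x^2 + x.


Net change = f(b) - f(a)
f(x) = 3x^2 + x
Compute f(3):
f(3) = 3 * 3^2 + 1 * 3 + 0
= 27 + 3 + 0
= 30
Compute f(2):
f(2) = 3 * 2^2 + 1 * 2 + 0
= 12 + 2 + 0
= 14
Net change = 30 - 14 = 16

16


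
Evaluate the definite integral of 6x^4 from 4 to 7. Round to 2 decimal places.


Find the antiderivative of 6x^4:
F(x) = 6/5 * x^5
Apply the Fundamental Theorem of Calculus:
F(7) - F(4)
= 6/5 * 7^5 - 6/5 * 4^5
= 6/5 * (16807 - 1024)
= 6/5 * 15783
= 94698/5 = 18939.60

18939.60


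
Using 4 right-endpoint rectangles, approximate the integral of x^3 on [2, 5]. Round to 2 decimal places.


Right Riemann sum uses right endpoints of each subinterval.
Interval: [2, 5], n = 4
dx = (5 - 2) / 4 = 3/4
Right endpoints: [11/4, 7/2, 17/4, 5]
f values: [1331/64, 343/8, 4913/64, 125]
Sum = dx * (sum of f values)
= 3/4 * 4247/16
= 12741/64 ≈ 199.08

199.08


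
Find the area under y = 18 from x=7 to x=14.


The area under a constant function y = 18 is a rectangle.
Width = 14 - 7 = 7
Height = 18
Area = width * height
= 7 * 18
= 126

126


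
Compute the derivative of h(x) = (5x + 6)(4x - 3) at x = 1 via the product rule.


Let u(x) = 5x + 6 and v(x) = 4x - 3
u'(x) = 5
v'(x) = 4
Product rule: h'(x) = u'(x)*v(x) + u(x)*v'(x)
= 5 * (4x - 3) + (5x + 6) * 4
At x = 1:
u(1) = 5 * 1 + 6 = 11
v(1) = 4 * 1 - 3 = 1
h'(1) = 5 * 1 + 11 * 4
= 5 + 44
= 49

49


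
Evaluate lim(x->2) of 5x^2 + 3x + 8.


Since polynomials are continuous, we use direct substitution.
lim(x->2) of 5x^2 + 3x + 8
= 5 * 2^2 + 3 * 2 + 8
= 20 + 6 + 8
= 34

34


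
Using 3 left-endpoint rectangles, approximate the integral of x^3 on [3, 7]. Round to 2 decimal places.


Left Riemann sum uses left endpoints of each subinterval.
Interval: [3, 7], n = 3
dx = (7 - 3) / 3 = 4/3
Left endpoints: [3, 13/3, 17/3]
f values: [27, 2197/27, 4913/27]
Sum = dx * (sum of f values)
= 4/3 * 871/3
= 3484/9 ≈ 387.11

387.11


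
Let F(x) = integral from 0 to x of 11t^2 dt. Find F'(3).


By the Fundamental Theorem of Calculus (Part 1):
If F(x) = integral from 0 to x of f(t) dt, then F'(x) = f(x)
Here f(t) = 11t^2
So F'(x) = 11x^2
Evaluate at x = 3:
F'(3) = 11 * 3^2
= 11 * 9
= 99

99


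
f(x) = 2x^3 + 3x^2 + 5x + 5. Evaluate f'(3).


Differentiate f(x) = 2x^3 + 3x^2 + 5x + 5 term by term:
f'(x) = 6x^2 + 6x + 5
Substitute x = 3:
f'(3) = 6 * 3^2 + 6 * 3 + 5
= 54 + 18 + 5
= 77

77


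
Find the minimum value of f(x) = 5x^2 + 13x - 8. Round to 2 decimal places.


For a quadratic f(x) = ax^2 + bx + c with a > 0, the minimum is at the vertex.
Vertex x-coordinate: x = -b/(2a)
x = -(13) / (2 * 5)
x = -13/10
Substitute back to find the minimum value:
f(-13/10) = 5 * (-13/10)^2 + 13 * (-13/10) - 8
= 169/20 - 169/10 - 8
= -329/20 = -16.45

-16.45


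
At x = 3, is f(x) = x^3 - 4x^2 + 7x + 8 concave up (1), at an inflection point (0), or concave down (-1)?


Concavity is determined by the sign of f''(x).
f(x) = x^3 - 4x^2 + 7x + 8
f'(x) = 3x^2 - 8x + 7
f''(x) = 6x - 8
f''(3) = 6 * 3 - 8
= 18 - 8
= 10
Since f''(3) > 0, the function is concave up (1)

1


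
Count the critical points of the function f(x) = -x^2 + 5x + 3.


Find where f'(x) = 0:
f'(x) = -2x + 5
Set f'(x) = 0:
-2x + 5 = 0
x = -5 / (-2) = 5/2
This is a linear equation in x, so there is exactly one solution.
Number of critical points: 1

1


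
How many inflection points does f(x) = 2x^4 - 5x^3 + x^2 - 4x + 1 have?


Inflection points occur where f''(x) = 0 and concavity changes.
f(x) = 2x^4 - 5x^3 + x^2 - 4x + 1
f'(x) = 8x^3 - 15x^2 + 2x - 4
f''(x) = 24x^2 - 30x + 2
This is a quadratic in x. Use the discriminant to count real roots.
Discriminant = (-30)^2 - 4 * 24 * 2
= 900 - 192
= 708
Since discriminant > 0, f''(x) = 0 has 2 distinct real solutions.
A quadratic with two distinct real roots changes sign at each root, so concavity changes at both.
Number of inflection points: 2

2


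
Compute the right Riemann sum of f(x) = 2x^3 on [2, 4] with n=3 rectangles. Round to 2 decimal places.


Right Riemann sum uses right endpoints of each subinterval.
Interval: [2, 4], n = 3
dx = (4 - 2) / 3 = 2/3
Right endpoints: [8/3, 10/3, 4]
f values: [1024/27, 2000/27, 128]
Sum = dx * (sum of f values)
= 2/3 * 240
= 160 = 160.00

160.00


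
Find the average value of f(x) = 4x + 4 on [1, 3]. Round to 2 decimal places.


Average value = 1/(b-a) * integral from a to b of f(x) dx
First compute the integral of 4x + 4:
F(x) = 2x^2 + 4x
F(3) = 2 * 9 + 4 * 3 = 30
F(1) = 2 * 1 + 4 * 1 = 6
Integral = 30 - 6 = 24
Average = 24 / (3 - 1) = 24 / 2
= 12 = 12.00

12.00


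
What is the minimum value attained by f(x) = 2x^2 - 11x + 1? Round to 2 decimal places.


For a quadratic f(x) = ax^2 + bx + c with a > 0, the minimum is at the vertex.
Vertex x-coordinate: x = -b/(2a)
x = -(-11) / (2 * 2)
x = 11/4
Substitute back to find the minimum value:
f(11/4) = 2 * (11/4)^2 - 11 * (11/4) + 1
= 121/8 - 121/4 + 1
= -113/8 ≈ -14.13

-14.13


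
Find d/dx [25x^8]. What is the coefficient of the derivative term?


We apply the power rule: d/dx [ax^n] = a*n * x^(n-1)
d/dx [25x^8]
= 25 * 8 * x^(8-1)
= 200x^7
The coefficient is 200

200


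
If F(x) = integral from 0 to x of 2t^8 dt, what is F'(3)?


By the Fundamental Theorem of Calculus (Part 1):
If F(x) = integral from 0 to x of f(t) dt, then F'(x) = f(x)
Here f(t) = 2t^8
So F'(x) = 2x^8
Evaluate at x = 3:
F'(3) = 2 * 3^8
= 2 * 6561
= 13122

13122


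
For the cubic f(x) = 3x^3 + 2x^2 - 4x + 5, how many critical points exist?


Find where f'(x) = 0:
f(x) = 3x^3 + 2x^2 - 4x + 5
f'(x) = 9x^2 + 4x - 4
This is a quadratic in x. Use the discriminant to count real roots.
Discriminant = (4)^2 - 4 * 9 * (-4)
= 16 - (-144)
= 160
Since discriminant > 0, f'(x) = 0 has 2 real solutions.
Number of critical points: 2

2


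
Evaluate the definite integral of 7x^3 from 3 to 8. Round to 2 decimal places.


Find the antiderivative of 7x^3:
F(x) = 7/4 * x^4
Apply the Fundamental Theorem of Calculus:
F(8) - F(3)
= 7/4 * 8^4 - 7/4 * 3^4
= 7/4 * (4096 - 81)
= 7/4 * 4015
= 28105/4 = 7026.25

7026.25


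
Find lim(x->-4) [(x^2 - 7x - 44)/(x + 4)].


Direct substitution gives 0/0, so we factor the numerator.
Factor: (x^2 - 7x - 44) = (x + 4)(x - 11)
Cancel the common factor (x + 4):
(x^2 - 7x - 44)/(x + 4) = (x - 11)
Now substitute x = -4:
= (-4) - (11) = -15

-15


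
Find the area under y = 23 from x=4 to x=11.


The area under a constant function y = 23 is a rectangle.
Width = 11 - 4 = 7
Height = 23
Area = width * height
= 7 * 23
= 161

161


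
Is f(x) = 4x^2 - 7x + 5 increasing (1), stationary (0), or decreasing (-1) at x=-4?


Compute f'(x) to determine behavior:
f'(x) = 8x - 7
f'(-4) = 8 * (-4) - 7
= -32 - 7
= -39
Since f'(-4) < 0, the function is decreasing (-1)

-1


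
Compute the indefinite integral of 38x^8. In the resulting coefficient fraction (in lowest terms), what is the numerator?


Apply the power rule for integration:
integral of ax^n dx = a/(n+1) * x^(n+1) + C
integral of 38x^8 dx
= 38/9 * x^9 + C
The coefficient in lowest terms is 38/9, and its numerator is 38

38


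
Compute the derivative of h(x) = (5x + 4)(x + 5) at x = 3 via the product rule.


Let u(x) = 5x + 4 and v(x) = x + 5
u'(x) = 5
v'(x) = 1
Product rule: h'(x) = u'(x)*v(x) + u(x)*v'(x)
= 5 * (x + 5) + (5x + 4) * 1
At x = 3:
u(3) = 5 * 3 + 4 = 19
v(3) = 1 * 3 + 5 = 8
h'(3) = 5 * 8 + 19 * 1
= 40 + 19
= 59

59


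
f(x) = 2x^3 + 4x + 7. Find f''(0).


First derivative:
f'(x) = 6x^2 + 4
Second derivative:
f''(x) = 12x
Substitute x = 0:
f''(0) = 12 * 0 + 0
= 0 + 0
= 0

0


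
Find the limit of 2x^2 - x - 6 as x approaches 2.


Since polynomials are continuous, we use direct substitution.
lim(x->2) of 2x^2 - x - 6
= 2 * 2^2 - 1 * 2 - 6
= 8 - 2 - 6
= 0

0


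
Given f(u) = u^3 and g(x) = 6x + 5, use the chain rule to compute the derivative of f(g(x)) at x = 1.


Using the chain rule: (f(g(x)))' = f'(g(x)) * g'(x)
First, find g(1):
g(1) = 6 * 1 + 5 = 11
Next, f'(u) = 3u^2
And g'(x) = 6
So f'(g(1)) * g'(1)
= 3 * 11^2 * 6
= 3 * 121 * 6
= 2178

2178


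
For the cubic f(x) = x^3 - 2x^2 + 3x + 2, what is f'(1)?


Differentiate f(x) = x^3 - 2x^2 + 3x + 2 term by term:
f'(x) = 3x^2 - 4x + 3
Substitute x = 1:
f'(1) = 3 * 1^2 - 4 * 1 + 3
= 3 - 4 + 3
= 2

2


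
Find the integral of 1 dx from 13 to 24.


The integral of a constant k over [a, b] equals k * (b - a).
integral from 13 to 24 of 1 dx
= 1 * (24 - 13)
= 1 * 11
= 11

11


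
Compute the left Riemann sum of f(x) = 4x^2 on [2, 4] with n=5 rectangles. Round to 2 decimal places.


Left Riemann sum uses left endpoints of each subinterval.
Interval: [2, 4], n = 5
dx = (4 - 2) / 5 = 2/5
Left endpoints: [2, 12/5, 14/5, 16/5, 18/5]
f values: [16, 576/25, 784/25, 1024/25, 1296/25]
Sum = dx * (sum of f values)
= 2/5 * 816/5
= 1632/25 = 65.28

65.28


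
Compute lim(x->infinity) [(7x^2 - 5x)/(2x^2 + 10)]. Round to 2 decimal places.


For limits at infinity with equal-degree polynomials,
we compare leading coefficients.
Numerator leading term: 7x^2
Denominator leading term: 2x^2
Divide both by x^2:
lim = (7 - 5/x) / (2 + 10/x^2)
As x -> infinity, the 1/x and 1/x^2 terms vanish:
= 7/2 = 3.50

3.50


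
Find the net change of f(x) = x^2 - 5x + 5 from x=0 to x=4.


Net change = f(b) - f(a)
f(x) = x^2 - 5x + 5
Compute f(4):
f(4) = 1 * 4^2 - 5 * 4 + 5
= 16 - 20 + 5
= 1
Compute f(0):
f(0) = 1 * 0^2 - 5 * 0 + 5
= 0 + 0 + 5
= 5
Net change = 1 - 5 = -4

-4


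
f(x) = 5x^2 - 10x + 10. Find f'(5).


Differentiate term by term using power and sum rules:
f(x) = 5x^2 - 10x + 10
f'(x) = 10x - 10
Substitute x = 5:
f'(5) = 10 * 5 - 10
= 50 - 10
= 40

40


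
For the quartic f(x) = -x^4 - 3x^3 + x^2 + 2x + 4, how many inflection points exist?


Inflection points occur where f''(x) = 0 and concavity changes.
f(x) = -x^4 - 3x^3 + x^2 + 2x + 4
f'(x) = -4x^3 - 9x^2 + 2x + 2
f''(x) = -12x^2 - 18x + 2
This is a quadratic in x. Use the discriminant to count real roots.
Discriminant = (-18)^2 - 4 * (-12) * 2
= 324 - (-96)
= 420
Since discriminant > 0, f''(x) = 0 has 2 distinct real solutions.
A quadratic with two distinct real roots changes sign at each root, so concavity changes at both.
Number of inflection points: 2

2


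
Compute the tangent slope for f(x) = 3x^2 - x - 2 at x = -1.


The slope of the tangent line equals f'(x) at the point.
f(x) = 3x^2 - x - 2
f'(x) = 6x - 1
At x = -1:
f'(-1) = 6 * (-1) - 1
= -6 - 1
= -7

-7


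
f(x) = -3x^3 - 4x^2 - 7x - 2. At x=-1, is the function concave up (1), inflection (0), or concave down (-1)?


Concavity is determined by the sign of f''(x).
f(x) = -3x^3 - 4x^2 - 7x - 2
f'(x) = -9x^2 - 8x - 7
f''(x) = -18x - 8
f''(-1) = -18 * (-1) - 8
= 18 - 8
= 10
Since f''(-1) > 0, the function is concave up (1)

1


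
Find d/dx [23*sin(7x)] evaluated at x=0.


Apply the chain rule to differentiate 23*sin(7x):
d/dx [23*sin(7x)]
= 23 * cos(7x) * d/dx(7x)
= 23 * 7 * cos(7x)
= 161 * cos(7x)
Evaluate at x = 0:
= 161 * cos(0)
= 161 * 1
= 161

161


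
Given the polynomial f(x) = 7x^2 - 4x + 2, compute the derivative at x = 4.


Differentiate term by term using power and sum rules:
f(x) = 7x^2 - 4x + 2
f'(x) = 14x - 4
Substitute x = 4:
f'(4) = 14 * 4 - 4
= 56 - 4
= 52

52


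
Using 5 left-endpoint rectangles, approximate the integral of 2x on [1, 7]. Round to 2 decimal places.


Left Riemann sum uses left endpoints of each subinterval.
Interval: [1, 7], n = 5
dx = (7 - 1) / 5 = 6/5
Left endpoints: [1, 11/5, 17/5, 23/5, 29/5]
f values: [2, 22/5, 34/5, 46/5, 58/5]
Sum = dx * (sum of f values)
= 6/5 * 34
= 204/5 = 40.80

40.80


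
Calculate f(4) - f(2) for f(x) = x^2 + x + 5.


Net change = f(b) - f(a)
f(x) = x^2 + x + 5
Compute f(4):
f(4) = 1 * 4^2 + 1 * 4 + 5
= 16 + 4 + 5
= 25
Compute f(2):
f(2) = 1 * 2^2 + 1 * 2 + 5
= 4 + 2 + 5
= 11
Net change = 25 - 11 = 14

14


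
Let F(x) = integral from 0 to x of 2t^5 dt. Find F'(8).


By the Fundamental Theorem of Calculus (Part 1):
If F(x) = integral from 0 to x of f(t) dt, then F'(x) = f(x)
Here f(t) = 2t^5
So F'(x) = 2x^5
Evaluate at x = 8:
F'(8) = 2 * 8^5
= 2 * 32768
= 65536

65536


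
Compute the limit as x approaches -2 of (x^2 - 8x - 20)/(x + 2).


Direct substitution gives 0/0, so we factor the numerator.
Factor: (x^2 - 8x - 20) = (x + 2)(x - 10)
Cancel the common factor (x + 2):
(x^2 - 8x - 20)/(x + 2) = (x - 10)
Now substitute x = -2:
= (-2) - (10) = -12

-12


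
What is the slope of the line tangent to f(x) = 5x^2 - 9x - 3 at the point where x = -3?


The slope of the tangent line equals f'(x) at the point.
f(x) = 5x^2 - 9x - 3
f'(x) = 10x - 9
At x = -3:
f'(-3) = 10 * (-3) - 9
= -30 - 9
= -39

-39


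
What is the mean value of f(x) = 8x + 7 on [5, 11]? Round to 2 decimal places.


Average value = 1/(b-a) * integral from a to b of f(x) dx
First compute the integral of 8x + 7:
F(x) = 4x^2 + 7x
F(11) = 4 * 121 + 7 * 11 = 561
F(5) = 4 * 25 + 7 * 5 = 135
Integral = 561 - 135 = 426
Average = 426 / (11 - 5) = 426 / 6
= 71 = 71.00

71.00


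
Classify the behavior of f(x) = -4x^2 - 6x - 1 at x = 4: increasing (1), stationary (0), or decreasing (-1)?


Compute f'(x) to determine behavior:
f'(x) = -8x - 6
f'(4) = -8 * 4 - 6
= -32 - 6
= -38
Since f'(4) < 0, the function is decreasing (-1)

-1


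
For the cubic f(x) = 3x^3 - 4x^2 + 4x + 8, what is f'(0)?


Differentiate f(x) = 3x^3 - 4x^2 + 4x + 8 term by term:
f'(x) = 9x^2 - 8x + 4
Substitute x = 0:
f'(0) = 9 * 0^2 - 8 * 0 + 4
= 0 + 0 + 4
= 4

4


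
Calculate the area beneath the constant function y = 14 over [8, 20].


The area under a constant function y = 14 is a rectangle.
Width = 20 - 8 = 12
Height = 14
Area = width * height
= 12 * 14
= 168

168


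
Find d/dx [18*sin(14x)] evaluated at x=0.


Apply the chain rule to differentiate 18*sin(14x):
d/dx [18*sin(14x)]
= 18 * cos(14x) * d/dx(14x)
= 18 * 14 * cos(14x)
= 252 * cos(14x)
Evaluate at x = 0:
= 252 * cos(0)
= 252 * 1
= 252

252


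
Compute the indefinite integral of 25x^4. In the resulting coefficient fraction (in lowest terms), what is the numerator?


Apply the power rule for integration:
integral of ax^n dx = a/(n+1) * x^(n+1) + C
integral of 25x^4 dx
= 25/5 * x^5 + C
= 5 * x^5 + C
The coefficient in lowest terms is 5 = 5/1, so its numerator is 5

5


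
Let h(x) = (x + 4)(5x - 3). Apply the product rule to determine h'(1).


Let u(x) = x + 4 and v(x) = 5x - 3
u'(x) = 1
v'(x) = 5
Product rule: h'(x) = u'(x)*v(x) + u(x)*v'(x)
= 1 * (5x - 3) + (x + 4) * 5
At x = 1:
u(1) = 1 * 1 + 4 = 5
v(1) = 5 * 1 - 3 = 2
h'(1) = 1 * 2 + 5 * 5
= 2 + 25
= 27

27


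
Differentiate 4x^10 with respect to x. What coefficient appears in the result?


We apply the power rule: d/dx [ax^n] = a*n * x^(n-1)
d/dx [4x^10]
= 4 * 10 * x^(10-1)
= 40x^9
The coefficient is 40

40


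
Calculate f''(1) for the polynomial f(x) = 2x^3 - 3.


First derivative:
f'(x) = 6x^2
Second derivative:
f''(x) = 12x
Substitute x = 1:
f''(1) = 12 * 1 + 0
= 12 + 0
= 12

12


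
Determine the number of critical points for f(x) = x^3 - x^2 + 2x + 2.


Find where f'(x) = 0:
f(x) = x^3 - x^2 + 2x + 2
f'(x) = 3x^2 - 2x + 2
This is a quadratic in x. Use the discriminant to count real roots.
Discriminant = (-2)^2 - 4 * 3 * 2
= 4 - 24
= -20
Since discriminant < 0, f'(x) = 0 has no real solutions.
Number of critical points: 0

0


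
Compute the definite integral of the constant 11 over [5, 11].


The integral of a constant k over [a, b] equals k * (b - a).
integral from 5 to 11 of 11 dx
= 11 * (11 - 5)
= 11 * 6
= 66

66


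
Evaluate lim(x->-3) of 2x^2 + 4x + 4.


Since polynomials are continuous, we use direct substitution.
lim(x->-3) of 2x^2 + 4x + 4
= 2 * (-3)^2 + 4 * (-3) + 4
= 18 - 12 + 4
= 10

10


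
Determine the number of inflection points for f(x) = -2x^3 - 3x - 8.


Inflection points occur where f''(x) = 0 and concavity changes.
f(x) = -2x^3 - 3x - 8
f'(x) = -6x^2 - 3
f''(x) = -12x
Set f''(x) = 0:
-12x = 0
x = 0 / (-12) = 0
Since f''(x) is linear (degree 1), it changes sign at this point.
Therefore there is exactly 1 inflection point.

1


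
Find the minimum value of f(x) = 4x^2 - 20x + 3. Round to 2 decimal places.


For a quadratic f(x) = ax^2 + bx + c with a > 0, the minimum is at the vertex.
Vertex x-coordinate: x = -b/(2a)
x = -(-20) / (2 * 4)
x = 20/8 = 5/2
Substitute back to find the minimum value:
f(5/2) = 4 * (5/2)^2 - 20 * (5/2) + 3
= 25 - 50 + 3
= -22 = -22.00

-22.00


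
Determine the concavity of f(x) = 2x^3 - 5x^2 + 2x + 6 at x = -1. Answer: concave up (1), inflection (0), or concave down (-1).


Concavity is determined by the sign of f''(x).
f(x) = 2x^3 - 5x^2 + 2x + 6
f'(x) = 6x^2 - 10x + 2
f''(x) = 12x - 10
f''(-1) = 12 * (-1) - 10
= -12 - 10
= -22
Since f''(-1) < 0, the function is concave down (-1)

-1


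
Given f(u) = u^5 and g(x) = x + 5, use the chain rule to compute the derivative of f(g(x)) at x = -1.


Using the chain rule: (f(g(x)))' = f'(g(x)) * g'(x)
First, find g(-1):
g(-1) = 1 * (-1) + 5 = 4
Next, f'(u) = 5u^4
And g'(x) = 1
So f'(g(-1)) * g'(-1)
= 5 * 4^4 * 1
= 5 * 256 * 1
= 1280

1280


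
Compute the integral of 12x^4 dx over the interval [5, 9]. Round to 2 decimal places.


Find the antiderivative of 12x^4:
F(x) = 12/5 * x^5
Apply the Fundamental Theorem of Calculus:
F(9) - F(5)
= 12/5 * 9^5 - 12/5 * 5^5
= 12/5 * (59049 - 3125)
= 12/5 * 55924
= 671088/5 = 134217.60

134217.60


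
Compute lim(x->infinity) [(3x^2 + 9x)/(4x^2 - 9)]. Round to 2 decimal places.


For limits at infinity with equal-degree polynomials,
we compare leading coefficients.
Numerator leading term: 3x^2
Denominator leading term: 4x^2
Divide both by x^2:
lim = (3 + 9/x) / (4 - 9/x^2)
As x -> infinity, the 1/x and 1/x^2 terms vanish:
= 3/4 = 0.75

0.75


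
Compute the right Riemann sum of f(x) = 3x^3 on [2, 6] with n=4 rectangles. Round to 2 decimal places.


Right Riemann sum uses right endpoints of each subinterval.
Interval: [2, 6], n = 4
dx = (6 - 2) / 4 = 1
Right endpoints: [3, 4, 5, 6]
f values: [81, 192, 375, 648]
Sum = dx * (sum of f values)
= 1 * 1296
= 1296 = 1296.00

1296.00


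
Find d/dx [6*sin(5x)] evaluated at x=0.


Apply the chain rule to differentiate 6*sin(5x):
d/dx [6*sin(5x)]
= 6 * cos(5x) * d/dx(5x)
= 6 * 5 * cos(5x)
= 30 * cos(5x)
Evaluate at x = 0:
= 30 * cos(0)
= 30 * 1
= 30

30


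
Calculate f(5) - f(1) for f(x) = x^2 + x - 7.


Net change = f(b) - f(a)
f(x) = x^2 + x - 7
Compute f(5):
f(5) = 1 * 5^2 + 1 * 5 - 7
= 25 + 5 - 7
= 23
Compute f(1):
f(1) = 1 * 1^2 + 1 * 1 - 7
= 1 + 1 - 7
= -5
Net change = 23 - (-5) = 28

28


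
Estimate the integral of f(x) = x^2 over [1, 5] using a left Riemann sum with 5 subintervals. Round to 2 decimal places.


Left Riemann sum uses left endpoints of each subinterval.
Interval: [1, 5], n = 5
dx = (5 - 1) / 5 = 4/5
Left endpoints: [1, 9/5, 13/5, 17/5, 21/5]
f values: [1, 81/25, 169/25, 289/25, 441/25]
Sum = dx * (sum of f values)
= 4/5 * 201/5
= 804/25 = 32.16

32.16


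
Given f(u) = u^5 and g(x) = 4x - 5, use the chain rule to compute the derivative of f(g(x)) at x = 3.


Using the chain rule: (f(g(x)))' = f'(g(x)) * g'(x)
First, find g(3):
g(3) = 4 * 3 - 5 = 7
Next, f'(u) = 5u^4
And g'(x) = 4
So f'(g(3)) * g'(3)
= 5 * 7^4 * 4
= 5 * 2401 * 4
= 48020

48020


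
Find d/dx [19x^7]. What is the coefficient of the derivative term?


We apply the power rule: d/dx [ax^n] = a*n * x^(n-1)
d/dx [19x^7]
= 19 * 7 * x^(7-1)
= 133x^6
The coefficient is 133

133


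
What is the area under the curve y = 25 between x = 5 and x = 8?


The area under a constant function y = 25 is a rectangle.
Width = 8 - 5 = 3
Height = 25
Area = width * height
= 3 * 25
= 75

75


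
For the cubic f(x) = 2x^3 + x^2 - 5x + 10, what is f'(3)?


Differentiate f(x) = 2x^3 + x^2 - 5x + 10 term by term:
f'(x) = 6x^2 + 2x - 5
Substitute x = 3:
f'(3) = 6 * 3^2 + 2 * 3 - 5
= 54 + 6 - 5
= 55

55


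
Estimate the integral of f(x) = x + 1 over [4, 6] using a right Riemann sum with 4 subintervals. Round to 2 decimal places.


Right Riemann sum uses right endpoints of each subinterval.
Interval: [4, 6], n = 4
dx = (6 - 4) / 4 = 1/2
Right endpoints: [9/2, 5, 11/2, 6]
f values: [11/2, 6, 13/2, 7]
Sum = dx * (sum of f values)
= 1/2 * 25
= 25/2 = 12.50

12.50


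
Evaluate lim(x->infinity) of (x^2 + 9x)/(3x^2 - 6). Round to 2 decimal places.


For limits at infinity with equal-degree polynomials,
we compare leading coefficients.
Numerator leading term: x^2
Denominator leading term: 3x^2
Divide both by x^2:
lim = (1 + 9/x) / (3 - 6/x^2)
As x -> infinity, the 1/x and 1/x^2 terms vanish:
= 1/3 ≈ 0.33

0.33


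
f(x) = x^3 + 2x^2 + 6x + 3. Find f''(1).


First derivative:
f'(x) = 3x^2 + 4x + 6
Second derivative:
f''(x) = 6x + 4
Substitute x = 1:
f''(1) = 6 * 1 + 4
= 6 + 4
= 10

10


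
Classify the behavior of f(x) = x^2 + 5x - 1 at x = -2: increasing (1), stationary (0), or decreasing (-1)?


Compute f'(x) to determine behavior:
f'(x) = 2x + 5
f'(-2) = 2 * (-2) + 5
= -4 + 5
= 1
Since f'(-2) > 0, the function is increasing (1)

1


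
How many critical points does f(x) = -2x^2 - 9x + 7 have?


Find where f'(x) = 0:
f'(x) = -4x - 9
Set f'(x) = 0:
-4x - 9 = 0
x = 9 / (-4) = -9/4
This is a linear equation in x, so there is exactly one solution.
Number of critical points: 1

1


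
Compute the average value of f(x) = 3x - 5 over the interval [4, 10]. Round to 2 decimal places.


Average value = 1/(b-a) * integral from a to b of f(x) dx
First compute the integral of 3x - 5:
F(x) = (3/2)x^2 - 5x
F(10) = 3/2 * 100 - 5 * 10 = 100
F(4) = 3/2 * 16 - 5 * 4 = 4
Integral = 100 - 4 = 96
Average = 96 / (10 - 4) = 96 / 6
= 16 = 16.00

16.00


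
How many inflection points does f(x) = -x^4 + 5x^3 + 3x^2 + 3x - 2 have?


Inflection points occur where f''(x) = 0 and concavity changes.
f(x) = -x^4 + 5x^3 + 3x^2 + 3x - 2
f'(x) = -4x^3 + 15x^2 + 6x + 3
f''(x) = -12x^2 + 30x + 6
This is a quadratic in x. Use the discriminant to count real roots.
Discriminant = (30)^2 - 4 * (-12) * 6
= 900 - (-288)
= 1188
Since discriminant > 0, f''(x) = 0 has 2 distinct real solutions.
A quadratic with two distinct real roots changes sign at each root, so concavity changes at both.
Number of inflection points: 2

2


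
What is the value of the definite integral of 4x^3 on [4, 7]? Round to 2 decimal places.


Find the antiderivative of 4x^3:
F(x) = 4/4 * x^4
Apply the Fundamental Theorem of Calculus:
F(7) - F(4)
= 4/4 * 7^4 - 4/4 * 4^4
= 4/4 * (2401 - 256)
= 4/4 * 2145
= 2145 = 2145.00

2145.00


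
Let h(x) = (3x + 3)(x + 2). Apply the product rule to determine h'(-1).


Let u(x) = 3x + 3 and v(x) = x + 2
u'(x) = 3
v'(x) = 1
Product rule: h'(x) = u'(x)*v(x) + u(x)*v'(x)
= 3 * (x + 2) + (3x + 3) * 1
At x = -1:
u(-1) = 3 * (-1) + 3 = 0
v(-1) = 1 * (-1) + 2 = 1
h'(-1) = 3 * 1 + 0 * 1
= 3 + 0
= 3

3


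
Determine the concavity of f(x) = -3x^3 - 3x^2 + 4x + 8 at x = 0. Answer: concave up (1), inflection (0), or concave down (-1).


Concavity is determined by the sign of f''(x).
f(x) = -3x^3 - 3x^2 + 4x + 8
f'(x) = -9x^2 - 6x + 4
f''(x) = -18x - 6
f''(0) = -18 * 0 - 6
= 0 - 6
= -6
Since f''(0) < 0, the function is concave down (-1)

-1


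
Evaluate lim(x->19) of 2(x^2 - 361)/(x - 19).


Direct substitution gives 0/0, so we factor the numerator.
Factor: 2(x^2 - 361) = 2 * (x - 19)(x + 19)
Cancel the common factor (x - 19):
2(x^2 - 361)/(x - 19) = 2 * (x + 19)
Now substitute x = 19:
= 2 * (19 + 19) = 76

76


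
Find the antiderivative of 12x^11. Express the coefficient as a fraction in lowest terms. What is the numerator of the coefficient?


Apply the power rule for integration:
integral of ax^n dx = a/(n+1) * x^(n+1) + C
integral of 12x^11 dx
= 12/12 * x^12 + C
= 1 * x^12 + C
The coefficient in lowest terms is 1 = 1/1, so its numerator is 1

1


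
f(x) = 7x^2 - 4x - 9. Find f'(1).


Differentiate term by term using power and sum rules:
f(x) = 7x^2 - 4x - 9
f'(x) = 14x - 4
Substitute x = 1:
f'(1) = 14 * 1 - 4
= 14 - 4
= 10

10


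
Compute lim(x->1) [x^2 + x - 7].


Since polynomials are continuous, we use direct substitution.
lim(x->1) of x^2 + x - 7
= 1 * 1^2 + 1 * 1 - 7
= 1 + 1 - 7
= -5

-5


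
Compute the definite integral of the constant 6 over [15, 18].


The integral of a constant k over [a, b] equals k * (b - a).
integral from 15 to 18 of 6 dx
= 6 * (18 - 15)
= 6 * 3
= 18

18


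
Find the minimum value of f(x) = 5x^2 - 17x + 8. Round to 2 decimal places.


For a quadratic f(x) = ax^2 + bx + c with a > 0, the minimum is at the vertex.
Vertex x-coordinate: x = -b/(2a)
x = -(-17) / (2 * 5)
x = 17/10
Substitute back to find the minimum value:
f(17/10) = 5 * (17/10)^2 - 17 * (17/10) + 8
= 289/20 - 289/10 + 8
= -129/20 = -6.45

-6.45


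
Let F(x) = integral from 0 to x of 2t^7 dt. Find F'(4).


By the Fundamental Theorem of Calculus (Part 1):
If F(x) = integral from 0 to x of f(t) dt, then F'(x) = f(x)
Here f(t) = 2t^7
So F'(x) = 2x^7
Evaluate at x = 4:
F'(4) = 2 * 4^7
= 2 * 16384
= 32768

32768


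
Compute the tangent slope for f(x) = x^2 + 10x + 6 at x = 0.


The slope of the tangent line equals f'(x) at the point.
f(x) = x^2 + 10x + 6
f'(x) = 2x + 10
At x = 0:
f'(0) = 2 * 0 + 10
= 0 + 10
= 10

10


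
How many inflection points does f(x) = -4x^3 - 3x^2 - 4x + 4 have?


Inflection points occur where f''(x) = 0 and concavity changes.
f(x) = -4x^3 - 3x^2 - 4x + 4
f'(x) = -12x^2 - 6x - 4
f''(x) = -24x - 6
Set f''(x) = 0:
-24x - 6 = 0
x = 6 / (-24) = -1/4
Since f''(x) is linear (degree 1), it changes sign at this point.
Therefore there is exactly 1 inflection point.

1


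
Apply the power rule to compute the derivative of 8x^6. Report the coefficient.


We apply the power rule: d/dx [ax^n] = a*n * x^(n-1)
d/dx [8x^6]
= 8 * 6 * x^(6-1)
= 48x^5
The coefficient is 48

48


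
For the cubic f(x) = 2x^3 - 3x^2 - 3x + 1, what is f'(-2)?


Differentiate f(x) = 2x^3 - 3x^2 - 3x + 1 term by term:
f'(x) = 6x^2 - 6x - 3
Substitute x = -2:
f'(-2) = 6 * (-2)^2 - 6 * (-2) - 3
= 24 + 12 - 3
= 33

33


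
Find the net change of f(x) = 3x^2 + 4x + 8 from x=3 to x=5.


Net change = f(b) - f(a)
f(x) = 3x^2 + 4x + 8
Compute f(5):
f(5) = 3 * 5^2 + 4 * 5 + 8
= 75 + 20 + 8
= 103
Compute f(3):
f(3) = 3 * 3^2 + 4 * 3 + 8
= 27 + 12 + 8
= 47
Net change = 103 - 47 = 56

56


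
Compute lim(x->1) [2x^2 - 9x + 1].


Since polynomials are continuous, we use direct substitution.
lim(x->1) of 2x^2 - 9x + 1
= 2 * 1^2 - 9 * 1 + 1
= 2 - 9 + 1
= -6

-6


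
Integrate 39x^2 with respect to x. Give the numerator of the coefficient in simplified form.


Apply the power rule for integration:
integral of ax^n dx = a/(n+1) * x^(n+1) + C
integral of 39x^2 dx
= 39/3 * x^3 + C
= 13 * x^3 + C
The coefficient in lowest terms is 13 = 13/1, so its numerator is 13

13


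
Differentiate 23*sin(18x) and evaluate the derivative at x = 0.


Apply the chain rule to differentiate 23*sin(18x):
d/dx [23*sin(18x)]
= 23 * cos(18x) * d/dx(18x)
= 23 * 18 * cos(18x)
= 414 * cos(18x)
Evaluate at x = 0:
= 414 * cos(0)
= 414 * 1
= 414

414


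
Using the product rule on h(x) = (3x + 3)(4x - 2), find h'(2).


Let u(x) = 3x + 3 and v(x) = 4x - 2
u'(x) = 3
v'(x) = 4
Product rule: h'(x) = u'(x)*v(x) + u(x)*v'(x)
= 3 * (4x - 2) + (3x + 3) * 4
At x = 2:
u(2) = 3 * 2 + 3 = 9
v(2) = 4 * 2 - 2 = 6
h'(2) = 3 * 6 + 9 * 4
= 18 + 36
= 54

54


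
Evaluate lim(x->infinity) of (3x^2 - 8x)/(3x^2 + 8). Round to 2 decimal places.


For limits at infinity with equal-degree polynomials,
we compare leading coefficients.
Numerator leading term: 3x^2
Denominator leading term: 3x^2
Divide both by x^2:
lim = (3 - 8/x) / (3 + 8/x^2)
As x -> infinity, the 1/x and 1/x^2 terms vanish:
= 3/3 = 1 = 1.00

1.00


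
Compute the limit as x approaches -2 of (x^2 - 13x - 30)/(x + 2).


Direct substitution gives 0/0, so we factor the numerator.
Factor: (x^2 - 13x - 30) = (x + 2)(x - 15)
Cancel the common factor (x + 2):
(x^2 - 13x - 30)/(x + 2) = (x - 15)
Now substitute x = -2:
= (-2) - (15) = -17

-17


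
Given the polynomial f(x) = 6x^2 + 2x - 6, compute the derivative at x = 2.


Differentiate term by term using power and sum rules:
f(x) = 6x^2 + 2x - 6
f'(x) = 12x + 2
Substitute x = 2:
f'(2) = 12 * 2 + 2
= 24 + 2
= 26

26


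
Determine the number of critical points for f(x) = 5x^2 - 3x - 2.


Find where f'(x) = 0:
f'(x) = 10x - 3
Set f'(x) = 0:
10x - 3 = 0
x = 3 / 10 = 3/10
This is a linear equation in x, so there is exactly one solution.
Number of critical points: 1

1


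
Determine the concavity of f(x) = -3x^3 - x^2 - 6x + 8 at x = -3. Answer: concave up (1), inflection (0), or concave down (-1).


Concavity is determined by the sign of f''(x).
f(x) = -3x^3 - x^2 - 6x + 8
f'(x) = -9x^2 - 2x - 6
f''(x) = -18x - 2
f''(-3) = -18 * (-3) - 2
= 54 - 2
= 52
Since f''(-3) > 0, the function is concave up (1)

1


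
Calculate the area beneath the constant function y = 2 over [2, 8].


The area under a constant function y = 2 is a rectangle.
Width = 8 - 2 = 6
Height = 2
Area = width * height
= 6 * 2
= 12

12


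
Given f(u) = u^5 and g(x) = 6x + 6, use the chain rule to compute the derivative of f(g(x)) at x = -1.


Using the chain rule: (f(g(x)))' = f'(g(x)) * g'(x)
First, find g(-1):
g(-1) = 6 * (-1) + 6 = 0
Next, f'(u) = 5u^4
And g'(x) = 6
So f'(g(-1)) * g'(-1)
= 5 * 0^4 * 6
= 5 * 0 * 6
= 0

0


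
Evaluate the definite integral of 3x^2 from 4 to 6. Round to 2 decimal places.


Find the antiderivative of 3x^2:
F(x) = 3/3 * x^3
Apply the Fundamental Theorem of Calculus:
F(6) - F(4)
= 3/3 * 6^3 - 3/3 * 4^3
= 3/3 * (216 - 64)
= 3/3 * 152
= 152 = 152.00

152.00


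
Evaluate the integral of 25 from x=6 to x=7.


The integral of a constant k over [a, b] equals k * (b - a).
integral from 6 to 7 of 25 dx
= 25 * (7 - 6)
= 25 * 1
= 25

25


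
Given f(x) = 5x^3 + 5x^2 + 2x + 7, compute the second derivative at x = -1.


First derivative:
f'(x) = 15x^2 + 10x + 2
Second derivative:
f''(x) = 30x + 10
Substitute x = -1:
f''(-1) = 30 * (-1) + 10
= -30 + 10
= -20

-20


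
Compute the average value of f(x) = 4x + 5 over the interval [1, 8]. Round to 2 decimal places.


Average value = 1/(b-a) * integral from a to b of f(x) dx
First compute the integral of 4x + 5:
F(x) = 2x^2 + 5x
F(8) = 2 * 64 + 5 * 8 = 168
F(1) = 2 * 1 + 5 * 1 = 7
Integral = 168 - 7 = 161
Average = 161 / (8 - 1) = 161 / 7
= 23 = 23.00

23.00


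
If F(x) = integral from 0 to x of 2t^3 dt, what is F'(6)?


By the Fundamental Theorem of Calculus (Part 1):
If F(x) = integral from 0 to x of f(t) dt, then F'(x) = f(x)
Here f(t) = 2t^3
So F'(x) = 2x^3
Evaluate at x = 6:
F'(6) = 2 * 6^3
= 2 * 216
= 432

432


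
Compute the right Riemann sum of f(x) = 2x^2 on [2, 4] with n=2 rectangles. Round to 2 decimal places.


Right Riemann sum uses right endpoints of each subinterval.
Interval: [2, 4], n = 2
dx = (4 - 2) / 2 = 1
Right endpoints: [3, 4]
f values: [18, 32]
Sum = dx * (sum of f values)
= 1 * 50
= 50 = 50.00

50.00


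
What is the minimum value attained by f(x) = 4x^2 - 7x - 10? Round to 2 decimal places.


For a quadratic f(x) = ax^2 + bx + c with a > 0, the minimum is at the vertex.
Vertex x-coordinate: x = -b/(2a)
x = -(-7) / (2 * 4)
x = 7/8
Substitute back to find the minimum value:
f(7/8) = 4 * (7/8)^2 - 7 * (7/8) - 10
= 49/16 - 49/8 - 10
= -209/16 ≈ -13.06

-13.06


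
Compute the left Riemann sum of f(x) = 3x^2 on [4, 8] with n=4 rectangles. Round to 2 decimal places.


Left Riemann sum uses left endpoints of each subinterval.
Interval: [4, 8], n = 4
dx = (8 - 4) / 4 = 1
Left endpoints: [4, 5, 6, 7]
f values: [48, 75, 108, 147]
Sum = dx * (sum of f values)
= 1 * 378
= 378 = 378.00

378.00


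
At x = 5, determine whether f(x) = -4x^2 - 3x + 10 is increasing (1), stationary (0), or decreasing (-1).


Compute f'(x) to determine behavior:
f'(x) = -8x - 3
f'(5) = -8 * 5 - 3
= -40 - 3
= -43
Since f'(5) < 0, the function is decreasing (-1)

-1


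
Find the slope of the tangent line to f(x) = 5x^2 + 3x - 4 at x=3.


The slope of the tangent line equals f'(x) at the point.
f(x) = 5x^2 + 3x - 4
f'(x) = 10x + 3
At x = 3:
f'(3) = 10 * 3 + 3
= 30 + 3
= 33

33


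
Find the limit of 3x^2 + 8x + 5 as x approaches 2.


Since polynomials are continuous, we use direct substitution.
lim(x->2) of 3x^2 + 8x + 5
= 3 * 2^2 + 8 * 2 + 5
= 12 + 16 + 5
= 33

33


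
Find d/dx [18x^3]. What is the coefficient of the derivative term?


We apply the power rule: d/dx [ax^n] = a*n * x^(n-1)
d/dx [18x^3]
= 18 * 3 * x^(3-1)
= 54x^2
The coefficient is 54

54


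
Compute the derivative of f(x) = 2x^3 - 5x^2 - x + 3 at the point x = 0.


Differentiate f(x) = 2x^3 - 5x^2 - x + 3 term by term:
f'(x) = 6x^2 - 10x - 1
Substitute x = 0:
f'(0) = 6 * 0^2 - 10 * 0 - 1
= 0 + 0 - 1
= -1

-1


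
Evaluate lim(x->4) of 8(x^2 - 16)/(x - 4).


Direct substitution gives 0/0, so we factor the numerator.
Factor: 8(x^2 - 16) = 8 * (x - 4)(x + 4)
Cancel the common factor (x - 4):
8(x^2 - 16)/(x - 4) = 8 * (x + 4)
Now substitute x = 4:
= 8 * (4 + 4) = 64

64


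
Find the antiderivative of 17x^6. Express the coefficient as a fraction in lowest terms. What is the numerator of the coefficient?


Apply the power rule for integration:
integral of ax^n dx = a/(n+1) * x^(n+1) + C
integral of 17x^6 dx
= 17/7 * x^7 + C
The coefficient in lowest terms is 17/7, and its numerator is 17

17


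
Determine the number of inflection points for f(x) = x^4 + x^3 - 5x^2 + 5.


Inflection points occur where f''(x) = 0 and concavity changes.
f(x) = x^4 + x^3 - 5x^2 + 5
f'(x) = 4x^3 + 3x^2 - 10x
f''(x) = 12x^2 + 6x - 10
This is a quadratic in x. Use the discriminant to count real roots.
Discriminant = (6)^2 - 4 * 12 * (-10)
= 36 - (-480)
= 516
Since discriminant > 0, f''(x) = 0 has 2 distinct real solutions.
A quadratic with two distinct real roots changes sign at each root, so concavity changes at both.
Number of inflection points: 2

2


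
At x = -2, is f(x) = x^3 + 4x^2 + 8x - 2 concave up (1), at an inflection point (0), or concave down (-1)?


Concavity is determined by the sign of f''(x).
f(x) = x^3 + 4x^2 + 8x - 2
f'(x) = 3x^2 + 8x + 8
f''(x) = 6x + 8
f''(-2) = 6 * (-2) + 8
= -12 + 8
= -4
Since f''(-2) < 0, the function is concave down (-1)

-1


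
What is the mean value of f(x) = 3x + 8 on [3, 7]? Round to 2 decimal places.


Average value = 1/(b-a) * integral from a to b of f(x) dx
First compute the integral of 3x + 8:
F(x) = (3/2)x^2 + 8x
F(7) = 3/2 * 49 + 8 * 7 = 259/2
F(3) = 3/2 * 9 + 8 * 3 = 75/2
Integral = 259/2 - 75/2 = 92
Average = 92 / (7 - 3) = 92 / 4
= 23 = 23.00

23.00


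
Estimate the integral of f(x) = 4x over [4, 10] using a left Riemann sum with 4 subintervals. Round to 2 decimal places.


Left Riemann sum uses left endpoints of each subinterval.
Interval: [4, 10], n = 4
dx = (10 - 4) / 4 = 3/2
Left endpoints: [4, 11/2, 7, 17/2]
f values: [16, 22, 28, 34]
Sum = dx * (sum of f values)
= 3/2 * 100
= 150 = 150.00

150.00


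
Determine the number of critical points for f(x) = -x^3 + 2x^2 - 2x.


Find where f'(x) = 0:
f(x) = -x^3 + 2x^2 - 2x
f'(x) = -3x^2 + 4x - 2
This is a quadratic in x. Use the discriminant to count real roots.
Discriminant = (4)^2 - 4 * (-3) * (-2)
= 16 - 24
= -8
Since discriminant < 0, f'(x) = 0 has no real solutions.
Number of critical points: 0

0


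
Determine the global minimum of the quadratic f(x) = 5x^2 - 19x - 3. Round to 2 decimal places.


For a quadratic f(x) = ax^2 + bx + c with a > 0, the minimum is at the vertex.
Vertex x-coordinate: x = -b/(2a)
x = -(-19) / (2 * 5)
x = 19/10
Substitute back to find the minimum value:
f(19/10) = 5 * (19/10)^2 - 19 * (19/10) - 3
= 361/20 - 361/10 - 3
= -421/20 = -21.05

-21.05


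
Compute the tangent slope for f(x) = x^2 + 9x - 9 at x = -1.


The slope of the tangent line equals f'(x) at the point.
f(x) = x^2 + 9x - 9
f'(x) = 2x + 9
At x = -1:
f'(-1) = 2 * (-1) + 9
= -2 + 9
= 7

7


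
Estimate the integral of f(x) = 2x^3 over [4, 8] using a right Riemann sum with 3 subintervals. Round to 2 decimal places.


Right Riemann sum uses right endpoints of each subinterval.
Interval: [4, 8], n = 3
dx = (8 - 4) / 3 = 4/3
Right endpoints: [16/3, 20/3, 8]
f values: [8192/27, 16000/27, 1024]
Sum = dx * (sum of f values)
= 4/3 * 1920
= 2560 = 2560.00

2560.00
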